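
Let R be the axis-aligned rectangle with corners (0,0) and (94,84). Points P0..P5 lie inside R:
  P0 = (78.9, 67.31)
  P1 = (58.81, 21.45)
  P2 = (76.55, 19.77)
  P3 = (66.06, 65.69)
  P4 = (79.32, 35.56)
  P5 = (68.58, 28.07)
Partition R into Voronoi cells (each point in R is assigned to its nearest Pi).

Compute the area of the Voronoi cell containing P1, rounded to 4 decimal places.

1. box [0,94]×[0,84]: [(0, 0) (94, 0) (94, 84) (0, 84)]
2. ⊥bis P1·P0 via (68.855,44.38): [(0, 74.5435) (0, 0) (94, 0) (94, 33.3647)]  |A|=5071.6828
3. ⊥bis P1·P2 via (67.68,20.61): [(69.8882, 43.9274) (0, 74.5435) (0, 0) (65.7282, 0)]  |A|=4048.4884
4. ⊥bis P1·P3 via (62.435,43.57): [(69.741, 42.3727) (0, 53.8018) (0, 0) (65.7282, 0)]  |A|=3268.6347
5. ⊥bis P1·P4 via (69.065,28.505): [(68.5048, 29.3193) (58.2264, 44.2597) (0, 53.8018) (0, 0) (65.7282, 0)]  |A|=3192.3167
6. ⊥bis P1·P5 via (63.695,24.76): [(67.5362, 19.0911) (49.515, 45.6873) (0, 53.8018) (0, 0) (65.7282, 0)]  |A|=3029.534
7. canonical 5-gon: [(67.5362, 19.0911) (49.515, 45.6873) (0, 53.8018) (0, 0) (65.7282, 0)]
8. shoelace: 3029.534

Area of P1's cell: 3029.5340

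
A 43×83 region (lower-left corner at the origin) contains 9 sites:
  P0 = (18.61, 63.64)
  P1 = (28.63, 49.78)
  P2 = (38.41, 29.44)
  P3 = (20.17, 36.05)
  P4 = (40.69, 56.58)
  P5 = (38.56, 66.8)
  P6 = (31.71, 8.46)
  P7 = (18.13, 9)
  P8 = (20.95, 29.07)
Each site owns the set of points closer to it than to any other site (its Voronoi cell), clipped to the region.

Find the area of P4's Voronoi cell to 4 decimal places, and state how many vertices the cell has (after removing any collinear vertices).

Area of P4's cell: 139.8158 (4 vertices)

1. box [0,43]×[0,83]: [(0, 0) (43, 0) (43, 83) (0, 83)]
2. ⊥bis P4·P0 via (29.65,60.11): [(10.43, 0) (43, 0) (43, 83) (36.969, 83)]  |A|=1601.9398
3. ⊥bis P4·P1 via (34.66,53.18): [(30.049, 61.3578) (43, 38.3888) (43, 83) (36.969, 83)]  |A|=354.1428
4. ⊥bis P4·P2 via (39.55,43.01): [(30.049, 61.3578) (40.4363, 42.9355) (43, 42.7202) (43, 83) (36.969, 83)]  |A|=348.5906
5. ⊥bis P4·P3 via (30.43,46.315): [(30.049, 61.3578) (40.4363, 42.9355) (43, 42.7202) (43, 83) (36.969, 83)]  |A|=348.5906
6. ⊥bis P4·P5 via (39.625,61.69): [(30.8883, 59.8692) (40.4363, 42.9355) (43, 42.7202) (43, 62.3934)]  |A|=139.8158
7. ⊥bis P4·P6 via (36.2,32.52): [(30.8883, 59.8692) (40.4363, 42.9355) (43, 42.7202) (43, 62.3934)]  |A|=139.8158
8. ⊥bis P4·P7 via (29.41,32.79): [(30.8883, 59.8692) (40.4363, 42.9355) (43, 42.7202) (43, 62.3934)]  |A|=139.8158
9. ⊥bis P4·P8 via (30.82,42.825): [(30.8883, 59.8692) (40.4363, 42.9355) (43, 42.7202) (43, 62.3934)]  |A|=139.8158
10. canonical 4-gon: [(30.8883, 59.8692) (40.4363, 42.9355) (43, 42.7202) (43, 62.3934)]
11. shoelace: 139.8158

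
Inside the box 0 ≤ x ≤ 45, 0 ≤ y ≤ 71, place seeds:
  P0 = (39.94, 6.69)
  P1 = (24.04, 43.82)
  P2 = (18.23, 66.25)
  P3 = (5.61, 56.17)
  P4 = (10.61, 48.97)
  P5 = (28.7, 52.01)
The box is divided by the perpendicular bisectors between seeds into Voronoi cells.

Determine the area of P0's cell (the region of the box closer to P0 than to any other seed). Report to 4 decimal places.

Area of P0's cell: 950.6135

1. box [0,45]×[0,71]: [(0, 0) (45, 0) (45, 71) (0, 71)]
2. ⊥bis P0·P1 via (31.99,25.255): [(0, 11.5561) (0, 0) (45, 0) (45, 30.8262)]  |A|=953.6014
3. ⊥bis P0·P2 via (29.085,36.47): [(0, 11.5561) (0, 0) (45, 0) (45, 30.8262)]  |A|=953.6014
4. ⊥bis P0·P3 via (22.775,31.43): [(0, 11.5561) (0, 0) (45, 0) (45, 30.8262)]  |A|=953.6014
5. ⊥bis P0·P4 via (25.275,27.83): [(4.7444, 13.5878) (0, 10.2965) (0, 0) (45, 0) (45, 30.8262)]  |A|=950.6135
6. ⊥bis P0·P5 via (34.32,29.35): [(4.7444, 13.5878) (0, 10.2965) (0, 0) (45, 0) (45, 30.8262)]  |A|=950.6135
7. canonical 5-gon: [(4.7444, 13.5878) (0, 10.2965) (0, 0) (45, 0) (45, 30.8262)]
8. shoelace: 950.6135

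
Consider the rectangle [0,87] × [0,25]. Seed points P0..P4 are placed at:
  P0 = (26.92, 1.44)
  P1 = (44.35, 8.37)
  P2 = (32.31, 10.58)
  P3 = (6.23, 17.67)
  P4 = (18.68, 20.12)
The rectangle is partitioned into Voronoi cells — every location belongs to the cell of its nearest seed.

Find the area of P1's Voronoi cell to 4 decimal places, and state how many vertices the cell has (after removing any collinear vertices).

Area of P1's cell: 1202.0180 (5 vertices)

1. box [0,87]×[0,25]: [(0, 0) (87, 0) (87, 25) (0, 25)]
2. ⊥bis P1·P0 via (35.635,4.905): [(37.5852, 0) (87, 0) (87, 25) (27.6454, 25)]  |A|=1359.6175
3. ⊥bis P1·P2 via (38.33,9.475): [(36.9049, 1.711) (37.5852, 0) (87, 0) (87, 25) (41.1797, 25)]  |A|=1202.018
4. ⊥bis P1·P3 via (25.29,13.02): [(36.9049, 1.711) (37.5852, 0) (87, 0) (87, 25) (41.1797, 25)]  |A|=1202.018
5. ⊥bis P1·P4 via (31.515,14.245): [(36.9049, 1.711) (37.5852, 0) (87, 0) (87, 25) (41.1797, 25)]  |A|=1202.018
6. canonical 5-gon: [(36.9049, 1.711) (37.5852, 0) (87, 0) (87, 25) (41.1797, 25)]
7. shoelace: 1202.018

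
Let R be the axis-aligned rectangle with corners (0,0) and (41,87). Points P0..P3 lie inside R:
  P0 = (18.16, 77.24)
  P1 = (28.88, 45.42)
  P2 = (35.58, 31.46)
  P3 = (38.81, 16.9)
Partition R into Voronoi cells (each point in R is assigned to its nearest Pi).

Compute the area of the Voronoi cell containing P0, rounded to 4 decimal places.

1. box [0,41]×[0,87]: [(0, 0) (41, 0) (41, 87) (0, 87)]
2. ⊥bis P0·P1 via (23.52,61.33): [(0, 53.4062) (41, 67.2189) (41, 87) (0, 87)]  |A|=1094.1843
3. ⊥bis P0·P2 via (26.87,54.35): [(0, 53.4062) (41, 67.2189) (41, 87) (0, 87)]  |A|=1094.1843
4. ⊥bis P0·P3 via (28.485,47.07): [(0, 53.4062) (41, 67.2189) (41, 87) (0, 87)]  |A|=1094.1843
5. canonical 4-gon: [(0, 53.4062) (41, 67.2189) (41, 87) (0, 87)]
6. shoelace: 1094.1843

Area of P0's cell: 1094.1843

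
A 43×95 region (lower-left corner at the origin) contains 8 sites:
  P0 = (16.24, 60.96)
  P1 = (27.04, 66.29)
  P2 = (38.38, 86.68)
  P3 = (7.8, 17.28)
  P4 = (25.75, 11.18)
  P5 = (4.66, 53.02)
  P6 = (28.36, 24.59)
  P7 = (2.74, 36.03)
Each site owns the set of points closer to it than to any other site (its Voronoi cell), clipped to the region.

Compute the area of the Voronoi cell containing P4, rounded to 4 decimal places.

1. box [0,43]×[0,95]: [(0, 0) (43, 0) (43, 95) (0, 95)]
2. ⊥bis P4·P0 via (20.995,36.07): [(0, 32.0591) (0, 0) (43, 0) (43, 40.2738)]  |A|=1555.1584
3. ⊥bis P4·P1 via (26.395,38.735): [(34.0117, 38.5567) (0, 32.0591) (0, 0) (43, 0) (43, 38.3463)]  |A|=1546.4958
4. ⊥bis P4·P2 via (32.065,48.93): [(34.0117, 38.5567) (0, 32.0591) (0, 0) (43, 0) (43, 38.3463)]  |A|=1546.4958
5. ⊥bis P4·P3 via (16.775,14.23): [(34.0117, 38.5567) (24.4193, 36.7242) (11.9392, 0) (43, 0) (43, 38.3463)]  |A|=935.8378
6. ⊥bis P4·P5 via (15.205,32.1): [(34.0117, 38.5567) (24.4193, 36.7242) (11.9392, 0) (43, 0) (43, 38.3463)]  |A|=935.8378
7. ⊥bis P4·P6 via (27.055,17.885): [(18.5778, 19.5349) (11.9392, 0) (43, 0) (43, 14.7816)]  |A|=483.8853
8. ⊥bis P4·P7 via (14.245,23.605): [(18.5778, 19.5349) (11.9392, 0) (43, 0) (43, 14.7816)]  |A|=483.8853
9. canonical 4-gon: [(18.5778, 19.5349) (11.9392, 0) (43, 0) (43, 14.7816)]
10. shoelace: 483.8853

Area of P4's cell: 483.8853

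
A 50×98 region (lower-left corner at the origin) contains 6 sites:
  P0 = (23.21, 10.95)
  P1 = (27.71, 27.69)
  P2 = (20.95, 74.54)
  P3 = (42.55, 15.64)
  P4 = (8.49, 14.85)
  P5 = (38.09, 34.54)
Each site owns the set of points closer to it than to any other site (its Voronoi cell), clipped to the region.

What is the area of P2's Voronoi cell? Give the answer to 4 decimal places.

1. box [0,50]×[0,98]: [(0, 0) (50, 0) (50, 98) (0, 98)]
2. ⊥bis P2·P0 via (22.08,42.745): [(0, 41.9603) (50, 43.7373) (50, 98) (0, 98)]  |A|=2757.5611
3. ⊥bis P2·P1 via (24.33,51.115): [(0, 47.6044) (50, 54.8189) (50, 98) (0, 98)]  |A|=2339.4163
4. ⊥bis P2·P3 via (31.75,45.09): [(0, 47.6044) (50, 54.8189) (50, 98) (0, 98)]  |A|=2339.4163
5. ⊥bis P2·P4 via (14.72,44.695): [(0, 47.7677) (0.4626, 47.6712) (50, 54.8189) (50, 98) (0, 98)]  |A|=2339.3785
6. ⊥bis P2·P5 via (29.52,54.54): [(0, 47.7677) (0.4626, 47.6712) (20.1039, 50.5052) (50, 63.3157) (50, 98) (0, 98)]  |A|=2212.3689
7. canonical 6-gon: [(0, 47.7677) (0.4626, 47.6712) (20.1039, 50.5052) (50, 63.3157) (50, 98) (0, 98)]
8. shoelace: 2212.3689

Area of P2's cell: 2212.3689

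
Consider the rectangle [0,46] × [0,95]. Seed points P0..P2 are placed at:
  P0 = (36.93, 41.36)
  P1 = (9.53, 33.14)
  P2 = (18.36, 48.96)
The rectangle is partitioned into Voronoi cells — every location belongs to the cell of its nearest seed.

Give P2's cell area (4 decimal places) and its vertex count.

Area of P2's cell: 1969.7445 (5 vertices)

1. box [0,46]×[0,95]: [(0, 0) (46, 0) (46, 95) (0, 95)]
2. ⊥bis P2·P0 via (27.645,45.16): [(0, 0) (9.1627, 0) (46, 90.009) (46, 95) (0, 95)]  |A|=2712.1566
3. ⊥bis P2·P1 via (13.945,41.05): [(0, 48.8335) (23.7282, 35.5895) (46, 90.009) (46, 95) (0, 95)]  |A|=1969.7445
4. canonical 5-gon: [(0, 48.8335) (23.7282, 35.5895) (46, 90.009) (46, 95) (0, 95)]
5. shoelace: 1969.7445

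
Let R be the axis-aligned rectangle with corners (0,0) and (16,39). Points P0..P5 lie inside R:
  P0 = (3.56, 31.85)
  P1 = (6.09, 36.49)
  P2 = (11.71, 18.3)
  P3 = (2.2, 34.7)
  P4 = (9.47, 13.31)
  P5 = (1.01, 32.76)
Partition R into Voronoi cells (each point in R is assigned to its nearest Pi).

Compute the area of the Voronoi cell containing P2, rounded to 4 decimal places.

1. box [0,16]×[0,39]: [(0, 0) (16, 0) (16, 39) (0, 39)]
2. ⊥bis P2·P0 via (7.635,25.075): [(0, 20.4827) (0, 0) (16, 0) (16, 30.1063)]  |A|=404.7126
3. ⊥bis P2·P1 via (8.9,27.395): [(14.2301, 29.0418) (0, 20.4827) (0, 0) (16, 0) (16, 29.5886)]  |A|=404.2545
4. ⊥bis P2·P3 via (6.955,26.5): [(14.2301, 29.0418) (0, 20.4827) (0, 0) (16, 0) (16, 29.5886)]  |A|=404.2545
5. ⊥bis P2·P4 via (10.59,15.805): [(14.2301, 29.0418) (0.0724, 20.5263) (16, 13.3765) (16, 29.5886)]  |A|=132.7749
6. ⊥bis P2·P5 via (6.36,25.53): [(14.2301, 29.0418) (0.0724, 20.5263) (16, 13.3765) (16, 29.5886)]  |A|=132.7749
7. canonical 4-gon: [(14.2301, 29.0418) (0.0724, 20.5263) (16, 13.3765) (16, 29.5886)]
8. shoelace: 132.7749

Area of P2's cell: 132.7749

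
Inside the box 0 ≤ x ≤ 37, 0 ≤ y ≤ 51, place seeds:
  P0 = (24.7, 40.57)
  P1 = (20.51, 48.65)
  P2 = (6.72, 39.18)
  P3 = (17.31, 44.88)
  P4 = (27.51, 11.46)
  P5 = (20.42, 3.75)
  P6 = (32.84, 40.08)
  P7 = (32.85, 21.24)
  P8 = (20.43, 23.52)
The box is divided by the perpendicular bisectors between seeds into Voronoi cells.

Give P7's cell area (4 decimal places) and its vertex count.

1. box [0,37]×[0,51]: [(0, 0) (37, 0) (37, 51) (0, 51)]
2. ⊥bis P7·P0 via (28.775,30.905): [(0, 18.7728) (0, 0) (37, 0) (37, 34.3729)]  |A|=983.1939
3. ⊥bis P7·P1 via (26.68,34.945): [(0, 18.7728) (0, 0) (37, 0) (37, 34.3729)]  |A|=983.1939
4. ⊥bis P7·P2 via (19.785,30.21): [(16.794, 25.8535) (0, 1.3927) (0, 0) (37, 0) (37, 34.3729)]  |A|=837.254
5. ⊥bis P7·P3 via (25.08,33.06): [(16.794, 25.8535) (0, 1.3927) (0, 0) (37, 0) (37, 34.3729)]  |A|=837.254
6. ⊥bis P7·P4 via (30.18,16.35): [(16.794, 25.8535) (15.6981, 24.2573) (37, 12.6262) (37, 34.3729)]  |A|=243.0811
7. ⊥bis P7·P5 via (26.635,12.495): [(16.794, 25.8535) (15.6981, 24.2573) (37, 12.6262) (37, 34.3729)]  |A|=243.0811
8. ⊥bis P7·P6 via (32.845,30.66): [(28.1881, 30.6575) (16.794, 25.8535) (15.6981, 24.2573) (37, 12.6262) (37, 30.6622)]  |A|=226.7321
9. ⊥bis P7·P8 via (26.64,22.38): [(28.1881, 30.6575) (28.1572, 30.6445) (25.9564, 18.6561) (37, 12.6262) (37, 30.6622)]  |A|=152.6347
10. canonical 5-gon: [(28.1881, 30.6575) (28.1572, 30.6445) (25.9564, 18.6561) (37, 12.6262) (37, 30.6622)]
11. shoelace: 152.6347

Area of P7's cell: 152.6347 (5 vertices)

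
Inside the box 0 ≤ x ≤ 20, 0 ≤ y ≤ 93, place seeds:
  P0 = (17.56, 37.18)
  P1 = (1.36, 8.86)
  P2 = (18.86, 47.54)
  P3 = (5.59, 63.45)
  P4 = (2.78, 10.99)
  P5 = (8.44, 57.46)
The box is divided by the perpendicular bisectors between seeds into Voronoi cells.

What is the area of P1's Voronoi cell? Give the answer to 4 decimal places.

1. box [0,20]×[0,93]: [(0, 0) (20, 0) (20, 93) (0, 93)]
2. ⊥bis P1·P0 via (9.46,23.02): [(0, 28.4314) (0, 0) (20, 0) (20, 16.9908)]  |A|=454.222
3. ⊥bis P1·P2 via (10.11,28.2): [(0, 28.4314) (0, 0) (20, 0) (20, 16.9908)]  |A|=454.222
4. ⊥bis P1·P3 via (3.475,36.155): [(0, 28.4314) (0, 0) (20, 0) (20, 16.9908)]  |A|=454.222
5. ⊥bis P1·P4 via (2.07,9.925): [(0, 11.305) (0, 0) (16.9575, 0)]  |A|=95.8523
6. ⊥bis P1·P5 via (4.9,33.16): [(0, 11.305) (0, 0) (16.9575, 0)]  |A|=95.8523
7. canonical 3-gon: [(0, 11.305) (0, 0) (16.9575, 0)]
8. shoelace: 95.8523

Area of P1's cell: 95.8523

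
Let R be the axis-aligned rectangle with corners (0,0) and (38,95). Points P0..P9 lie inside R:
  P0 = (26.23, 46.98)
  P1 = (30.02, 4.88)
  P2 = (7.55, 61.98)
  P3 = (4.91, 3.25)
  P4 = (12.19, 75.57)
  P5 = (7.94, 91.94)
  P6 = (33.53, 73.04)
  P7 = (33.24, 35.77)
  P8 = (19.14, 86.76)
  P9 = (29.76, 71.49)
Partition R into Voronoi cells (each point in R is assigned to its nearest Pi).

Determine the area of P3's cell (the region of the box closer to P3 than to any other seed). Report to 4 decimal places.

Area of P3's cell: 473.6152

1. box [0,38]×[0,95]: [(0, 0) (38, 0) (38, 95) (0, 95)]
2. ⊥bis P3·P0 via (15.57,25.115): [(0, 32.706) (0, 0) (38, 0) (38, 14.1795)]  |A|=890.8244
3. ⊥bis P3·P1 via (17.465,4.065): [(16.1158, 24.8489) (0, 32.706) (0, 0) (17.7289, 0)]  |A|=483.8132
4. ⊥bis P3·P2 via (6.23,32.615): [(16.1158, 24.8489) (0, 32.706) (0, 0) (17.7289, 0)]  |A|=483.8132
5. ⊥bis P3·P4 via (8.55,39.41): [(16.1158, 24.8489) (0, 32.706) (0, 0) (17.7289, 0)]  |A|=483.8132
6. ⊥bis P3·P5 via (6.425,47.595): [(16.1158, 24.8489) (0, 32.706) (0, 0) (17.7289, 0)]  |A|=483.8132
7. ⊥bis P3·P6 via (19.22,38.145): [(16.1158, 24.8489) (0, 32.706) (0, 0) (17.7289, 0)]  |A|=483.8132
8. ⊥bis P3·P7 via (19.075,19.51): [(16.3058, 21.9224) (8.9186, 28.3578) (0, 32.706) (0, 0) (17.7289, 0)]  |A|=473.6152
9. ⊥bis P3·P8 via (12.025,45.005): [(16.3058, 21.9224) (8.9186, 28.3578) (0, 32.706) (0, 0) (17.7289, 0)]  |A|=473.6152
10. ⊥bis P3·P9 via (17.335,37.37): [(16.3058, 21.9224) (8.9186, 28.3578) (0, 32.706) (0, 0) (17.7289, 0)]  |A|=473.6152
11. canonical 5-gon: [(16.3058, 21.9224) (8.9186, 28.3578) (0, 32.706) (0, 0) (17.7289, 0)]
12. shoelace: 473.6152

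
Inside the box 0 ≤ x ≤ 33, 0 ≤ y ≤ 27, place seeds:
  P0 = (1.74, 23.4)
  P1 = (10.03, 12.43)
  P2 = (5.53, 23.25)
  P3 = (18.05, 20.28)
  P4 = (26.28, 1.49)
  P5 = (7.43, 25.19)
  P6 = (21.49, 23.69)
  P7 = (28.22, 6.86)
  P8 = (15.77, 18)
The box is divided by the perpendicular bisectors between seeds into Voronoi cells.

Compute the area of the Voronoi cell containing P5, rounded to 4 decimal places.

Area of P5's cell: 39.2720

1. box [0,33]×[0,27]: [(0, 0) (33, 0) (33, 27) (0, 27)]
2. ⊥bis P5·P0 via (4.585,24.295): [(12.2279, 0) (33, 0) (33, 27) (3.734, 27)]  |A|=675.5139
3. ⊥bis P5·P1 via (8.73,18.81): [(6.4563, 18.3467) (33, 23.7553) (33, 27) (3.734, 27)]  |A|=169.6868
4. ⊥bis P5·P2 via (6.48,24.22): [(3.7753, 26.869) (11.4401, 19.3622) (33, 23.7553) (33, 27) (3.734, 27)]  |A|=147.0889
5. ⊥bis P5·P3 via (12.74,22.735): [(3.7753, 26.869) (11.2615, 19.5371) (14.7119, 27) (3.734, 27)]  |A|=41.3026
6. ⊥bis P5·P4 via (16.855,13.34): [(3.7753, 26.869) (11.2615, 19.5371) (14.7119, 27) (3.734, 27)]  |A|=41.3026
7. ⊥bis P5·P6 via (14.46,24.44): [(3.7753, 26.869) (11.2615, 19.5371) (14.7119, 27) (3.734, 27)]  |A|=41.3026
8. ⊥bis P5·P7 via (17.825,16.025): [(3.7753, 26.869) (11.2615, 19.5371) (14.7119, 27) (3.734, 27)]  |A|=41.3026
9. ⊥bis P5·P8 via (11.6,21.595): [(3.7753, 26.869) (10.4831, 20.2994) (12.9218, 23.1282) (14.7119, 27) (3.734, 27)]  |A|=39.272
10. canonical 5-gon: [(3.7753, 26.869) (10.4831, 20.2994) (12.9218, 23.1282) (14.7119, 27) (3.734, 27)]
11. shoelace: 39.272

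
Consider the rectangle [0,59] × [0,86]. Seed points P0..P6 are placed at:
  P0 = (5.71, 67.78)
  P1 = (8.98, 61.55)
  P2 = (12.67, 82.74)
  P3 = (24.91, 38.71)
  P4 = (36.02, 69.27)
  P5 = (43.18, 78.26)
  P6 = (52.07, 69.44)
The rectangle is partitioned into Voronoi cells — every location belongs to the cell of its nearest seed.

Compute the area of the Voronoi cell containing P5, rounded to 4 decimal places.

Area of P5's cell: 271.9811

1. box [0,59]×[0,86]: [(0, 0) (59, 0) (59, 86) (0, 86)]
2. ⊥bis P5·P0 via (24.445,73.02): [(44.868, 0) (59, 0) (59, 86) (20.8146, 86)]  |A|=2249.6477
3. ⊥bis P5·P1 via (26.08,69.905): [(24.2937, 73.561) (59, 2.5283) (59, 86) (20.8146, 86)]  |A|=1685.9906
4. ⊥bis P5·P2 via (27.925,80.5): [(26.3024, 69.4498) (59, 2.5283) (59, 86) (28.7326, 86)]  |A|=1615.1267
5. ⊥bis P5·P3 via (34.045,58.485): [(26.3024, 69.4498) (30.9645, 59.908) (59, 46.9571) (59, 86) (28.7326, 86)]  |A|=992.3349
6. ⊥bis P5·P4 via (39.6,73.765): [(28.262, 82.795) (59, 58.3141) (59, 86) (28.7326, 86)]  |A|=474.0082
7. ⊥bis P5·P6 via (47.625,73.85): [(28.262, 82.795) (44.0357, 70.2322) (59, 85.3153) (59, 86) (28.7326, 86)]  |A|=271.9811
8. canonical 5-gon: [(28.262, 82.795) (44.0357, 70.2322) (59, 85.3153) (59, 86) (28.7326, 86)]
9. shoelace: 271.9811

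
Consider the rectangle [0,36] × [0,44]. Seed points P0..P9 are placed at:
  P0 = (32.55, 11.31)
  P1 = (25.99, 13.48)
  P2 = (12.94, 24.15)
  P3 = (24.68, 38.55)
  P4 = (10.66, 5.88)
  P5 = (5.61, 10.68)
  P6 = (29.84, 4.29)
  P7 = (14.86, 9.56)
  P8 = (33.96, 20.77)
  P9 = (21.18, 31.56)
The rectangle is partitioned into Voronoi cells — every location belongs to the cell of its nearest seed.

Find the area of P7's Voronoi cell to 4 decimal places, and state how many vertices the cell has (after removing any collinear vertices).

Area of P7's cell: 124.1265 (6 vertices)

1. box [0,36]×[0,44]: [(0, 0) (36, 0) (36, 44) (0, 44)]
2. ⊥bis P7·P0 via (23.705,10.435): [(0, 0) (24.7373, 0) (20.3846, 44) (0, 44)]  |A|=992.6805
3. ⊥bis P7·P1 via (20.425,11.52): [(0, 0) (24.4824, 0) (8.9855, 44) (0, 44)]  |A|=736.293
4. ⊥bis P7·P2 via (13.9,16.855): [(0, 15.0258) (0, 0) (24.4824, 0) (18.3402, 17.4393)]  |A|=351.266
5. ⊥bis P7·P3 via (19.77,24.055): [(0, 15.0258) (0, 0) (24.4824, 0) (18.3402, 17.4393)]  |A|=351.266
6. ⊥bis P7·P4 via (12.76,7.72): [(5.7013, 15.7761) (19.5242, 0) (24.4824, 0) (18.3402, 17.4393)]  |A|=154.4248
7. ⊥bis P7·P5 via (10.235,10.12): [(11.0043, 16.4739) (10.2863, 10.5433) (19.5242, 0) (24.4824, 0) (18.3402, 17.4393)]  |A|=138.9502
8. ⊥bis P7·P6 via (22.35,6.925): [(11.0043, 16.4739) (10.2863, 10.5433) (19.5242, 0) (19.9138, 0) (22.1968, 6.4894) (18.3402, 17.4393)]  |A|=124.1265
9. ⊥bis P7·P8 via (24.41,15.165): [(11.0043, 16.4739) (10.2863, 10.5433) (19.5242, 0) (19.9138, 0) (22.1968, 6.4894) (18.3402, 17.4393)]  |A|=124.1265
10. ⊥bis P7·P9 via (18.02,20.56): [(11.0043, 16.4739) (10.2863, 10.5433) (19.5242, 0) (19.9138, 0) (22.1968, 6.4894) (18.3402, 17.4393)]  |A|=124.1265
11. canonical 6-gon: [(11.0043, 16.4739) (10.2863, 10.5433) (19.5242, 0) (19.9138, 0) (22.1968, 6.4894) (18.3402, 17.4393)]
12. shoelace: 124.1265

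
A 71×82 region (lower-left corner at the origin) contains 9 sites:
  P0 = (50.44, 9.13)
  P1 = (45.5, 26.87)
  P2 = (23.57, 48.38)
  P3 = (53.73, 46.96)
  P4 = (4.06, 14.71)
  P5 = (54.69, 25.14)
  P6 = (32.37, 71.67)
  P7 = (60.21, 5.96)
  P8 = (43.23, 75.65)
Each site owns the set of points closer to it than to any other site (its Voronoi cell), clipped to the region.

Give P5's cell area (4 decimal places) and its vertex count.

1. box [0,71]×[0,82]: [(0, 0) (71, 0) (71, 82) (0, 82)]
2. ⊥bis P5·P0 via (52.565,17.135): [(0, 31.0889) (71, 12.2413) (71, 82) (0, 82)]  |A|=4283.7808
3. ⊥bis P5·P1 via (50.095,26.005): [(48.6223, 18.1816) (71, 12.2413) (71, 82) (60.636, 82)]  |A|=1111.2295
4. ⊥bis P5·P2 via (39.13,36.76): [(56.4976, 60.0164) (48.6223, 18.1816) (71, 12.2413) (71, 79.4362)]  |A|=978.7193
5. ⊥bis P5·P3 via (54.21,36.05): [(51.9674, 35.9513) (48.6223, 18.1816) (71, 12.2413) (71, 36.7887)]  |A|=442.3594
6. ⊥bis P5·P4 via (29.375,19.925): [(51.9674, 35.9513) (48.6223, 18.1816) (71, 12.2413) (71, 36.7887)]  |A|=442.3594
7. ⊥bis P5·P6 via (43.53,48.405): [(51.9674, 35.9513) (48.6223, 18.1816) (71, 12.2413) (71, 36.7887)]  |A|=442.3594
8. ⊥bis P5·P7 via (57.45,15.55): [(51.9674, 35.9513) (48.6223, 18.1816) (57.971, 15.6999) (71, 19.4497) (71, 36.7887)]  |A|=395.4
9. ⊥bis P5·P8 via (48.96,50.395): [(51.9674, 35.9513) (48.6223, 18.1816) (57.971, 15.6999) (71, 19.4497) (71, 36.7887)]  |A|=395.4
10. canonical 5-gon: [(51.9674, 35.9513) (48.6223, 18.1816) (57.971, 15.6999) (71, 19.4497) (71, 36.7887)]
11. shoelace: 395.4

Area of P5's cell: 395.4000 (5 vertices)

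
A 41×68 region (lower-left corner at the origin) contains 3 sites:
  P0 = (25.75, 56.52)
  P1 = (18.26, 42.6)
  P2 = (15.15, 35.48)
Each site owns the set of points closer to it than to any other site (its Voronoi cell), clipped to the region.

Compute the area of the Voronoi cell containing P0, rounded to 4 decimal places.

Area of P0's cell: 722.8381

1. box [0,41]×[0,68]: [(0, 0) (41, 0) (41, 68) (0, 68)]
2. ⊥bis P0·P1 via (22.005,49.56): [(0, 61.4003) (41, 39.3393) (41, 68) (0, 68)]  |A|=722.8381
3. ⊥bis P0·P2 via (20.45,46): [(0, 61.4003) (41, 39.3393) (41, 68) (0, 68)]  |A|=722.8381
4. canonical 4-gon: [(0, 61.4003) (41, 39.3393) (41, 68) (0, 68)]
5. shoelace: 722.8381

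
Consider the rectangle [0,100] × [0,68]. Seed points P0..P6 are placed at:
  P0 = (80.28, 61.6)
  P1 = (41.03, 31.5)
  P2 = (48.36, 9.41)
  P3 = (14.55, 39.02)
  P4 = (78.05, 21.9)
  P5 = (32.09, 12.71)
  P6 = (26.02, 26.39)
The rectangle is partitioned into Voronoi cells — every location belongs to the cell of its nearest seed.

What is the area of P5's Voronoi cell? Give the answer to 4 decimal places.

1. box [0,100]×[0,68]: [(0, 0) (100, 0) (100, 68) (0, 68)]
2. ⊥bis P5·P0 via (56.185,37.155): [(0, 0) (93.8797, 0) (24.892, 68) (0, 68)]  |A|=4038.2364
3. ⊥bis P5·P1 via (36.56,22.105): [(0, 39.4997) (0, 0) (83.0201, 0)]  |A|=1639.6337
4. ⊥bis P5·P2 via (40.225,11.06): [(41.9455, 19.5427) (0, 39.4997) (0, 0) (37.9817, 0)]  |A|=1199.5495
5. ⊥bis P5·P3 via (23.32,25.865): [(41.9455, 19.5427) (25.5428, 27.3468) (0, 10.3183) (0, 0) (37.9817, 0)]  |A|=826.8632
6. ⊥bis P5·P4 via (55.07,17.305): [(41.9455, 19.5427) (25.5428, 27.3468) (0, 10.3183) (0, 0) (37.9817, 0)]  |A|=826.8632
7. ⊥bis P5·P6 via (29.055,19.55): [(41.9455, 19.5427) (35.7171, 22.5061) (0, 6.6579) (0, 0) (37.9817, 0)]  |A|=613.0431
8. canonical 5-gon: [(41.9455, 19.5427) (35.7171, 22.5061) (0, 6.6579) (0, 0) (37.9817, 0)]
9. shoelace: 613.0431

Area of P5's cell: 613.0431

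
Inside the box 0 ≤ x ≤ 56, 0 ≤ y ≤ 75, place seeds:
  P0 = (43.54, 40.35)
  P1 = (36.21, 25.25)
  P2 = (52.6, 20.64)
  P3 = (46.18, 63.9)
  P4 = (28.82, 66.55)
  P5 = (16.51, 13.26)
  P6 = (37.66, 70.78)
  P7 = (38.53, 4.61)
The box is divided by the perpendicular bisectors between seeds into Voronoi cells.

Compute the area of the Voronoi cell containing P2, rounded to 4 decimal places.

Area of P2's cell: 269.9681

1. box [0,56]×[0,75]: [(0, 0) (56, 0) (56, 75) (0, 75)]
2. ⊥bis P2·P0 via (48.07,30.495): [(0, 8.3989) (0, 0) (56, 0) (56, 34.1401)]  |A|=1191.0932
3. ⊥bis P2·P1 via (44.405,22.945): [(46.2997, 29.6813) (37.9513, 0) (56, 0) (56, 34.1401)]  |A|=433.4391
4. ⊥bis P2·P3 via (49.39,42.27): [(46.2997, 29.6813) (37.9513, 0) (56, 0) (56, 34.1401)]  |A|=433.4391
5. ⊥bis P2·P4 via (40.71,43.595): [(46.2997, 29.6813) (37.9513, 0) (56, 0) (56, 34.1401)]  |A|=433.4391
6. ⊥bis P2·P5 via (34.555,16.95): [(46.2997, 29.6813) (37.9917, 0.1437) (38.0211, 0) (56, 0) (56, 34.1401)]  |A|=433.4341
7. ⊥bis P2·P6 via (45.13,45.71): [(46.2997, 29.6813) (37.9917, 0.1437) (38.0211, 0) (56, 0) (56, 34.1401)]  |A|=433.4341
8. ⊥bis P2·P7 via (45.565,12.625): [(46.2997, 29.6813) (42.3067, 15.4849) (56, 3.4659) (56, 34.1401)]  |A|=269.9681
9. canonical 4-gon: [(46.2997, 29.6813) (42.3067, 15.4849) (56, 3.4659) (56, 34.1401)]
10. shoelace: 269.9681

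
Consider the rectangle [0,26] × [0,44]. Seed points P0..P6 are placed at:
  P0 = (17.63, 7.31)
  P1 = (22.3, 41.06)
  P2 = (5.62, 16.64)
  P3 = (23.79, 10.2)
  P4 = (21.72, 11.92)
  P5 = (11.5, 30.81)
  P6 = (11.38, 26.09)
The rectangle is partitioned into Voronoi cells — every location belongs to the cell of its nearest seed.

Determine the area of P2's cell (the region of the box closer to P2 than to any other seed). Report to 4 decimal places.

Area of P2's cell: 224.9507

1. box [0,26]×[0,44]: [(0, 0) (26, 0) (26, 44) (0, 44)]
2. ⊥bis P2·P0 via (11.625,11.975): [(0, 0) (2.3222, 0) (26, 30.4792) (26, 44) (0, 44)]  |A|=783.1602
3. ⊥bis P2·P1 via (13.96,28.85): [(0, 38.3853) (0, 0) (2.3222, 0) (20.9992, 24.0419)]  |A|=430.9456
4. ⊥bis P2·P3 via (14.705,13.42): [(18.9627, 25.4329) (0, 38.3853) (0, 0) (2.3222, 0) (16.3474, 18.0539)]  |A|=421.613
5. ⊥bis P2·P4 via (13.67,14.28): [(17.2772, 26.5842) (0, 38.3853) (0, 0) (2.3222, 0) (13.8242, 14.8059)]  |A|=404.6367
6. ⊥bis P2·P5 via (8.56,23.725): [(15.5844, 20.8101) (0, 27.2771) (0, 0) (2.3222, 0) (13.8242, 14.8059)]  |A|=258.2107
7. ⊥bis P2·P6 via (8.5,21.365): [(14.6484, 17.6174) (0, 26.546) (0, 0) (2.3222, 0) (13.8242, 14.8059)]  |A|=224.9507
8. canonical 5-gon: [(14.6484, 17.6174) (0, 26.546) (0, 0) (2.3222, 0) (13.8242, 14.8059)]
9. shoelace: 224.9507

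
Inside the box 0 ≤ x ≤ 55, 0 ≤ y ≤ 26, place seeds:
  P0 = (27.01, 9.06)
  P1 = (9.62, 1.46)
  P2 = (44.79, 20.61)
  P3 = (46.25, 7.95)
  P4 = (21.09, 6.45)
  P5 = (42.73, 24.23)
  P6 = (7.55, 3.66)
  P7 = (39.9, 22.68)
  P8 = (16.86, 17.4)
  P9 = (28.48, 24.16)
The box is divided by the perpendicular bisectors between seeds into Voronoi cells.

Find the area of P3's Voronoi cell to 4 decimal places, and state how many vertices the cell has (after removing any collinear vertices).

1. box [0,55]×[0,26]: [(0, 0) (55, 0) (55, 26) (0, 26)]
2. ⊥bis P3·P0 via (36.63,8.505): [(36.1393, 0) (55, 0) (55, 26) (37.6393, 26)]  |A|=470.8775
3. ⊥bis P3·P1 via (27.935,4.705): [(36.1393, 0) (55, 0) (55, 26) (37.6393, 26)]  |A|=470.8775
4. ⊥bis P3·P2 via (45.52,14.28): [(36.9059, 13.2866) (36.1393, 0) (55, 0) (55, 15.3733)]  |A|=264.38
5. ⊥bis P3·P4 via (33.67,7.2): [(36.9059, 13.2866) (36.1393, 0) (55, 0) (55, 15.3733)]  |A|=264.38
6. ⊥bis P3·P5 via (44.49,16.09): [(36.9059, 13.2866) (36.1393, 0) (55, 0) (55, 15.3733)]  |A|=264.38
7. ⊥bis P3·P6 via (26.9,5.805): [(36.9059, 13.2866) (36.1393, 0) (55, 0) (55, 15.3733)]  |A|=264.38
8. ⊥bis P3·P7 via (43.075,15.315): [(38.9043, 13.5171) (36.8685, 12.6394) (36.1393, 0) (55, 0) (55, 15.3733)]  |A|=263.7377
9. ⊥bis P3·P8 via (31.555,12.675): [(38.9043, 13.5171) (36.8685, 12.6394) (36.1393, 0) (55, 0) (55, 15.3733)]  |A|=263.7377
10. ⊥bis P3·P9 via (37.365,16.055): [(38.9043, 13.5171) (36.8685, 12.6394) (36.1393, 0) (55, 0) (55, 15.3733)]  |A|=263.7377
11. canonical 5-gon: [(38.9043, 13.5171) (36.8685, 12.6394) (36.1393, 0) (55, 0) (55, 15.3733)]
12. shoelace: 263.7377

Area of P3's cell: 263.7377 (5 vertices)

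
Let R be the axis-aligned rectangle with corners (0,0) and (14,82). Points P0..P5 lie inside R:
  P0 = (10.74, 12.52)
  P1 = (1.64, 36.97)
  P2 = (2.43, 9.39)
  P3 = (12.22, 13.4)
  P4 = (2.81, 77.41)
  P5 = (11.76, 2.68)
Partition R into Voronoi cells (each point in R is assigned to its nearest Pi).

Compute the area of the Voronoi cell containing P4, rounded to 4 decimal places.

Area of P4's cell: 349.2741

1. box [0,14]×[0,82]: [(0, 0) (14, 0) (14, 82) (0, 82)]
2. ⊥bis P4·P0 via (6.775,44.965): [(0, 44.137) (14, 45.8479) (14, 82) (0, 82)]  |A|=518.105
3. ⊥bis P4·P1 via (2.225,57.19): [(0, 57.2544) (14, 56.8493) (14, 82) (0, 82)]  |A|=349.2741
4. ⊥bis P4·P2 via (2.62,43.4): [(0, 57.2544) (14, 56.8493) (14, 82) (0, 82)]  |A|=349.2741
5. ⊥bis P4·P3 via (7.515,45.405): [(0, 57.2544) (14, 56.8493) (14, 82) (0, 82)]  |A|=349.2741
6. ⊥bis P4·P5 via (7.285,40.045): [(0, 57.2544) (14, 56.8493) (14, 82) (0, 82)]  |A|=349.2741
7. canonical 4-gon: [(0, 57.2544) (14, 56.8493) (14, 82) (0, 82)]
8. shoelace: 349.2741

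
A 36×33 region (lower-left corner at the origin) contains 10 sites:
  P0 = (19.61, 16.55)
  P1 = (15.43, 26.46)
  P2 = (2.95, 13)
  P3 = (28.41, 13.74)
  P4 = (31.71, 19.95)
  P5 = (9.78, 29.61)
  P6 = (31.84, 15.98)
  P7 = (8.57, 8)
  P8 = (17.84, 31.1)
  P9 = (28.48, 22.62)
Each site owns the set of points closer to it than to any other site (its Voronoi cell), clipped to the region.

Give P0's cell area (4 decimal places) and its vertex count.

Area of P0's cell: 146.8296 (5 vertices)

1. box [0,36]×[0,33]: [(0, 0) (36, 0) (36, 33) (0, 33)]
2. ⊥bis P0·P1 via (17.52,21.505): [(0, 14.1151) (0, 0) (36, 0) (36, 29.2998)]  |A|=781.4686
3. ⊥bis P0·P2 via (11.28,14.775): [(10.4788, 18.535) (14.4283, 0) (36, 0) (36, 29.2998)]  |A|=573.799
4. ⊥bis P0·P3 via (24.01,15.145): [(27.3671, 25.6585) (10.4788, 18.535) (14.4283, 0) (19.1739, 0)]  |A|=231.4628
5. ⊥bis P0·P4 via (25.66,18.25): [(25.3518, 19.347) (23.9798, 24.2297) (10.4788, 18.535) (14.4283, 0) (19.1739, 0)]  |A|=222.2127
6. ⊥bis P0·P5 via (14.695,23.08): [(25.3518, 19.347) (23.9798, 24.2297) (10.4788, 18.535) (14.4283, 0) (19.1739, 0)]  |A|=222.2127
7. ⊥bis P0·P6 via (25.725,16.265): [(25.3518, 19.347) (23.9798, 24.2297) (10.4788, 18.535) (14.4283, 0) (19.1739, 0)]  |A|=222.2127
8. ⊥bis P0·P7 via (14.09,12.275): [(20.465, 4.0434) (25.3518, 19.347) (23.9798, 24.2297) (10.4788, 18.535) (10.9483, 16.3317)]  |A|=156.2884
9. ⊥bis P0·P8 via (18.725,23.825): [(20.465, 4.0434) (25.3518, 19.347) (23.9798, 24.2297) (10.4788, 18.535) (10.9483, 16.3317)]  |A|=156.2884
10. ⊥bis P0·P9 via (24.045,19.585): [(20.465, 4.0434) (24.9878, 18.2073) (21.5638, 23.2107) (10.4788, 18.535) (10.9483, 16.3317)]  |A|=146.8296
11. canonical 5-gon: [(20.465, 4.0434) (24.9878, 18.2073) (21.5638, 23.2107) (10.4788, 18.535) (10.9483, 16.3317)]
12. shoelace: 146.8296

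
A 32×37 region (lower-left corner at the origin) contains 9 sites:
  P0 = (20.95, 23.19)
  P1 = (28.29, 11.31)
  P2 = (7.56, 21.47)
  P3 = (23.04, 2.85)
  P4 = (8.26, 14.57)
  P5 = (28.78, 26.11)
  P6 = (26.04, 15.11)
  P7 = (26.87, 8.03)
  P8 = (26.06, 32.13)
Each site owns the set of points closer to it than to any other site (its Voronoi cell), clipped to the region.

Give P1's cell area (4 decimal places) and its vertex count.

1. box [0,32]×[0,37]: [(0, 0) (32, 0) (32, 37) (0, 37)]
2. ⊥bis P1·P0 via (24.62,17.25): [(0, 2.0387) (0, 0) (32, 0) (32, 21.8097)]  |A|=381.5736
3. ⊥bis P1·P2 via (17.925,16.39): [(15.6217, 11.6904) (9.8921, 0) (32, 0) (32, 21.8097)]  |A|=307.8286
4. ⊥bis P1·P3 via (25.665,7.08): [(16.9315, 12.4997) (32, 3.1487) (32, 21.8097)]  |A|=140.5964
5. ⊥bis P1·P4 via (18.275,12.94): [(18.3455, 13.3733) (18.0867, 11.7829) (32, 3.1487) (32, 21.8097)]  |A|=139.585
6. ⊥bis P1·P5 via (28.535,18.71): [(27.062, 18.7588) (18.3455, 13.3733) (18.0867, 11.7829) (32, 3.1487) (32, 18.5953)]  |A|=131.6485
7. ⊥bis P1·P6 via (27.165,13.21): [(21.3424, 9.7624) (32, 3.1487) (32, 16.0728)]  |A|=68.8698
8. ⊥bis P1·P7 via (27.58,9.67): [(23.8867, 11.2689) (32, 7.7565) (32, 16.0728)]  |A|=33.7365
9. ⊥bis P1·P8 via (27.175,21.72): [(23.8867, 11.2689) (32, 7.7565) (32, 16.0728)]  |A|=33.7365
10. canonical 3-gon: [(23.8867, 11.2689) (32, 7.7565) (32, 16.0728)]
11. shoelace: 33.7365

Area of P1's cell: 33.7365 (3 vertices)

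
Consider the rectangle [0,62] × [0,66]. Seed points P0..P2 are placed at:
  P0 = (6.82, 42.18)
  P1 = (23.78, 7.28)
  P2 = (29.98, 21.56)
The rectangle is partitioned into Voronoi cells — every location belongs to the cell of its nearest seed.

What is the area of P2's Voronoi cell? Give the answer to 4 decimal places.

Area of P2's cell: 2042.5536

1. box [0,62]×[0,66]: [(0, 0) (62, 0) (62, 66) (0, 66)]
2. ⊥bis P2·P0 via (18.4,31.87): [(0, 11.2035) (0, 0) (62, 0) (62, 66) (48.7869, 66)]  |A|=2755.3234
3. ⊥bis P2·P1 via (26.88,14.42): [(9.5592, 21.9402) (60.0925, 0) (62, 0) (62, 66) (48.7869, 66)]  |A|=2042.5536
4. canonical 5-gon: [(9.5592, 21.9402) (60.0925, 0) (62, 0) (62, 66) (48.7869, 66)]
5. shoelace: 2042.5536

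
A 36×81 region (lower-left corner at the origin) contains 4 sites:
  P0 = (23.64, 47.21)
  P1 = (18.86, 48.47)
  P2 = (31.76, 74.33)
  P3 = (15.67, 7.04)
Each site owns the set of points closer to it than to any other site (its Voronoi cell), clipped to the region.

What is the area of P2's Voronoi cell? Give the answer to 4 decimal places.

1. box [0,36]×[0,81]: [(0, 0) (36, 0) (36, 81) (0, 81)]
2. ⊥bis P2·P0 via (27.7,60.77): [(0, 69.0637) (36, 58.2849) (36, 81) (0, 81)]  |A|=623.726
3. ⊥bis P2·P1 via (25.31,61.4): [(0, 74.0256) (24.8808, 61.6141) (36, 58.2849) (36, 81) (0, 81)]  |A|=561.9969
4. ⊥bis P2·P3 via (23.715,40.685): [(0, 74.0256) (24.8808, 61.6141) (36, 58.2849) (36, 81) (0, 81)]  |A|=561.9969
5. canonical 5-gon: [(0, 74.0256) (24.8808, 61.6141) (36, 58.2849) (36, 81) (0, 81)]
6. shoelace: 561.9969

Area of P2's cell: 561.9969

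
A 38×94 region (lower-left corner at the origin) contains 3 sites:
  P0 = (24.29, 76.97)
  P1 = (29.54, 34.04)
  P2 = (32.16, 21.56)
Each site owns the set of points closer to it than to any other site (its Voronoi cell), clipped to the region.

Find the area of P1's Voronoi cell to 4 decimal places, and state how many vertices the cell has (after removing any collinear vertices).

1. box [0,38]×[0,94]: [(0, 0) (38, 0) (38, 94) (0, 94)]
2. ⊥bis P1·P0 via (26.915,55.505): [(0, 52.2135) (0, 0) (38, 0) (38, 56.8606)]  |A|=2072.4082
3. ⊥bis P1·P2 via (30.85,27.8): [(0, 52.2135) (0, 21.3235) (38, 29.301) (38, 56.8606)]  |A|=1110.5423
4. canonical 4-gon: [(0, 52.2135) (0, 21.3235) (38, 29.301) (38, 56.8606)]
5. shoelace: 1110.5423

Area of P1's cell: 1110.5423 (4 vertices)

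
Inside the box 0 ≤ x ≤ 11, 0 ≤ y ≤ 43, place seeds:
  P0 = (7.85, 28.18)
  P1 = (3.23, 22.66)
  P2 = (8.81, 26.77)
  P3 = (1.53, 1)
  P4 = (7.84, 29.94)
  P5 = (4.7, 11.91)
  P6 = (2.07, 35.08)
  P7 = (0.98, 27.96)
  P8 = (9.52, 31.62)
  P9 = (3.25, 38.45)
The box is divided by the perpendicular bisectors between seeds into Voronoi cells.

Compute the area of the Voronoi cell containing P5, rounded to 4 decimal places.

Area of P5's cell: 129.0538

1. box [0,11]×[0,43]: [(0, 0) (11, 0) (11, 43) (0, 43)]
2. ⊥bis P5·P0 via (6.275,20.045): [(0, 21.2599) (0, 0) (11, 0) (11, 19.1302)]  |A|=222.1455
3. ⊥bis P5·P1 via (3.965,17.285): [(0, 16.7428) (0, 0) (11, 0) (11, 18.247)]  |A|=192.4439
4. ⊥bis P5·P2 via (6.755,19.34): [(10.8038, 18.2202) (0, 16.7428) (0, 0) (11, 0) (11, 18.1659)]  |A|=192.436
5. ⊥bis P5·P3 via (3.115,6.455): [(10.8038, 18.2202) (0, 16.7428) (0, 7.3601) (11, 4.1639) (11, 18.1659)]  |A|=129.0538
6. ⊥bis P5·P4 via (6.27,20.925): [(10.8038, 18.2202) (0, 16.7428) (0, 7.3601) (11, 4.1639) (11, 18.1659)]  |A|=129.0538
7. ⊥bis P5·P6 via (3.385,23.495): [(10.8038, 18.2202) (0, 16.7428) (0, 7.3601) (11, 4.1639) (11, 18.1659)]  |A|=129.0538
8. ⊥bis P5·P7 via (2.84,19.935): [(10.8038, 18.2202) (0, 16.7428) (0, 7.3601) (11, 4.1639) (11, 18.1659)]  |A|=129.0538
9. ⊥bis P5·P8 via (7.11,21.765): [(10.8038, 18.2202) (0, 16.7428) (0, 7.3601) (11, 4.1639) (11, 18.1659)]  |A|=129.0538
10. ⊥bis P5·P9 via (3.975,25.18): [(10.8038, 18.2202) (0, 16.7428) (0, 7.3601) (11, 4.1639) (11, 18.1659)]  |A|=129.0538
11. canonical 5-gon: [(10.8038, 18.2202) (0, 16.7428) (0, 7.3601) (11, 4.1639) (11, 18.1659)]
12. shoelace: 129.0538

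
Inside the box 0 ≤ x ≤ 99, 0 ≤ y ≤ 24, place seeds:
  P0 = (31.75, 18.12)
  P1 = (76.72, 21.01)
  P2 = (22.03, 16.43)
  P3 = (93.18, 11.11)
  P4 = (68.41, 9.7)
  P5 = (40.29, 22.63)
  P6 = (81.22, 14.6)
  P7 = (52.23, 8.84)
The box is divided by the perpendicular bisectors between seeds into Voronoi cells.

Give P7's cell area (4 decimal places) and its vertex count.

1. box [0,99]×[0,24]: [(0, 0) (99, 0) (99, 24) (0, 24)]
2. ⊥bis P7·P0 via (41.99,13.48): [(35.8819, 0) (99, 0) (99, 24) (46.7569, 24)]  |A|=1384.335
3. ⊥bis P7·P1 via (64.475,14.925): [(35.8819, 0) (71.8918, 0) (59.9653, 24) (46.7569, 24)]  |A|=590.62
4. ⊥bis P7·P2 via (37.13,12.635): [(35.8819, 0) (71.8918, 0) (59.9653, 24) (46.7569, 24)]  |A|=590.62
5. ⊥bis P7·P3 via (72.705,9.975): [(35.8819, 0) (71.8918, 0) (59.9653, 24) (46.7569, 24)]  |A|=590.62
6. ⊥bis P7·P4 via (60.32,9.27): [(35.8819, 0) (60.8127, 0) (59.5371, 24) (46.7569, 24)]  |A|=452.5325
7. ⊥bis P7·P5 via (46.26,15.735): [(40.9146, 11.1067) (35.8819, 0) (60.8127, 0) (59.5371, 24) (55.8056, 24)]  |A|=394.1987
8. ⊥bis P7·P6 via (66.725,11.72): [(40.9146, 11.1067) (35.8819, 0) (60.8127, 0) (59.5371, 24) (55.8056, 24)]  |A|=394.1987
9. canonical 5-gon: [(40.9146, 11.1067) (35.8819, 0) (60.8127, 0) (59.5371, 24) (55.8056, 24)]
10. shoelace: 394.1987

Area of P7's cell: 394.1987 (5 vertices)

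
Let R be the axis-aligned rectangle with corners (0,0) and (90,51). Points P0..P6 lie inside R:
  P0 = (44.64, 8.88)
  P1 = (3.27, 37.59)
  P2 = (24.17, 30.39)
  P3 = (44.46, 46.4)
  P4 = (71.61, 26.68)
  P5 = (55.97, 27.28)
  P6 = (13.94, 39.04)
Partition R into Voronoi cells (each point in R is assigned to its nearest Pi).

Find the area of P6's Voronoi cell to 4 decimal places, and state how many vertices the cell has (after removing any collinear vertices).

Area of P6's cell: 328.3578 (4 vertices)

1. box [0,90]×[0,51]: [(0, 0) (90, 0) (90, 51) (0, 51)]
2. ⊥bis P6·P0 via (29.29,23.96): [(0, 0) (5.7514, 0) (55.8544, 51) (0, 51)]  |A|=1570.9485
3. ⊥bis P6·P1 via (8.605,38.315): [(12.8323, 7.2077) (55.8544, 51) (6.8812, 51)]  |A|=1072.3255
4. ⊥bis P6·P2 via (19.055,34.715): [(10.4734, 24.5659) (32.8248, 51) (6.8812, 51)]  |A|=342.8981
5. ⊥bis P6·P3 via (29.2,42.72): [(10.4734, 24.5659) (28.4507, 45.827) (27.2033, 51) (6.8812, 51)]  |A|=328.3578
6. ⊥bis P6·P4 via (42.775,32.86): [(10.4734, 24.5659) (28.4507, 45.827) (27.2033, 51) (6.8812, 51)]  |A|=328.3578
7. ⊥bis P6·P5 via (34.955,33.16): [(10.4734, 24.5659) (28.4507, 45.827) (27.2033, 51) (6.8812, 51)]  |A|=328.3578
8. canonical 4-gon: [(10.4734, 24.5659) (28.4507, 45.827) (27.2033, 51) (6.8812, 51)]
9. shoelace: 328.3578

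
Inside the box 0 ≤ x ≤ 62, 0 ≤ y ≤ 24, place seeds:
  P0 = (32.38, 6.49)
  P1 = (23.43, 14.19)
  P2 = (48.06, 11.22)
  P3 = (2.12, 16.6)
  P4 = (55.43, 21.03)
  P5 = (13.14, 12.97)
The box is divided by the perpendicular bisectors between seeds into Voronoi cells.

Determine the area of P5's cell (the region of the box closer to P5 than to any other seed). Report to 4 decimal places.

Area of P5's cell: 282.0465

1. box [0,62]×[0,24]: [(0, 0) (62, 0) (62, 24) (0, 24)]
2. ⊥bis P5·P0 via (22.76,9.73): [(0, 0) (19.483, 0) (27.5661, 24) (0, 24)]  |A|=564.5888
3. ⊥bis P5·P1 via (18.285,13.58): [(0, 0) (19.483, 0) (19.7878, 0.905) (17.0496, 24) (0, 24)]  |A|=443.1494
4. ⊥bis P5·P2 via (30.6,12.095): [(0, 0) (19.483, 0) (19.7878, 0.905) (17.0496, 24) (0, 24)]  |A|=443.1494
5. ⊥bis P5·P3 via (7.63,14.785): [(2.7598, 0) (19.483, 0) (19.7878, 0.905) (17.0496, 24) (10.6654, 24)]  |A|=282.0465
6. ⊥bis P5·P4 via (34.285,17): [(2.7598, 0) (19.483, 0) (19.7878, 0.905) (17.0496, 24) (10.6654, 24)]  |A|=282.0465
7. canonical 5-gon: [(2.7598, 0) (19.483, 0) (19.7878, 0.905) (17.0496, 24) (10.6654, 24)]
8. shoelace: 282.0465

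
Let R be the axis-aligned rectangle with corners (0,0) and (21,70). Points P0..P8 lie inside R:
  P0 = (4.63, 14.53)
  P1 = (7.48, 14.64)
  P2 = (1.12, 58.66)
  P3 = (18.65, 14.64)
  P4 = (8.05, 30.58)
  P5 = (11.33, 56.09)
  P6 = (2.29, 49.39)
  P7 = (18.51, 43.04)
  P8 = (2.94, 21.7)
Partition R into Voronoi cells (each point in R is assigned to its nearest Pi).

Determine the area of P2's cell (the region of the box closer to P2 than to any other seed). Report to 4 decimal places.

Area of P2's cell: 117.3947

1. box [0,21]×[0,70]: [(0, 0) (21, 0) (21, 70) (0, 70)]
2. ⊥bis P2·P0 via (2.875,36.595): [(0, 36.3663) (21, 38.0366) (21, 70) (0, 70)]  |A|=688.769
3. ⊥bis P2·P1 via (4.3,36.65): [(0, 36.3663) (5.1984, 36.7798) (21, 39.0628) (21, 70) (0, 70)]  |A|=680.6613
4. ⊥bis P2·P3 via (9.885,36.65): [(0, 36.3663) (5.1984, 36.7798) (13.065, 37.9164) (21, 41.0763) (21, 70) (0, 70)]  |A|=672.6727
5. ⊥bis P2·P4 via (4.585,44.62): [(0, 43.4884) (21, 48.6711) (21, 70) (0, 70)]  |A|=502.3244
6. ⊥bis P2·P5 via (6.225,57.375): [(0, 43.4884) (2.9104, 44.2067) (9.4029, 70) (0, 70)]  |A|=159.8448
7. ⊥bis P2·P6 via (1.705,54.025): [(0, 53.8098) (5.5024, 54.5043) (9.4029, 70) (0, 70)]  |A|=117.3947
8. ⊥bis P2·P7 via (9.815,50.85): [(0, 53.8098) (5.5024, 54.5043) (9.4029, 70) (0, 70)]  |A|=117.3947
9. ⊥bis P2·P8 via (2.03,40.18): [(0, 53.8098) (5.5024, 54.5043) (9.4029, 70) (0, 70)]  |A|=117.3947
10. canonical 4-gon: [(0, 53.8098) (5.5024, 54.5043) (9.4029, 70) (0, 70)]
11. shoelace: 117.3947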